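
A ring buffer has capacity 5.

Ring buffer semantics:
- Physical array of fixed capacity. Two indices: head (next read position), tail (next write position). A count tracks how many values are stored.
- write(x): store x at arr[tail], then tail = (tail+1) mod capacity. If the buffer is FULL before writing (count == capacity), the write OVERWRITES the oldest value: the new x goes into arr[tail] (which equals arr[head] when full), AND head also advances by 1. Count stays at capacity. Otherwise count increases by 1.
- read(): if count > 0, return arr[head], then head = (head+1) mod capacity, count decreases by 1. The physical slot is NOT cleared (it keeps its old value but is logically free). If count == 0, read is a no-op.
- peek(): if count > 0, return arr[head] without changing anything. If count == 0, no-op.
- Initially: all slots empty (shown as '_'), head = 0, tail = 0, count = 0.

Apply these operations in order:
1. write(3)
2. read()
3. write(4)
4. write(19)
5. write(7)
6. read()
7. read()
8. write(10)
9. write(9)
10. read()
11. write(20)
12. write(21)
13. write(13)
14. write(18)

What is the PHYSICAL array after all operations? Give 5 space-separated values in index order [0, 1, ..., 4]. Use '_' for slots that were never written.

After op 1 (write(3)): arr=[3 _ _ _ _] head=0 tail=1 count=1
After op 2 (read()): arr=[3 _ _ _ _] head=1 tail=1 count=0
After op 3 (write(4)): arr=[3 4 _ _ _] head=1 tail=2 count=1
After op 4 (write(19)): arr=[3 4 19 _ _] head=1 tail=3 count=2
After op 5 (write(7)): arr=[3 4 19 7 _] head=1 tail=4 count=3
After op 6 (read()): arr=[3 4 19 7 _] head=2 tail=4 count=2
After op 7 (read()): arr=[3 4 19 7 _] head=3 tail=4 count=1
After op 8 (write(10)): arr=[3 4 19 7 10] head=3 tail=0 count=2
After op 9 (write(9)): arr=[9 4 19 7 10] head=3 tail=1 count=3
After op 10 (read()): arr=[9 4 19 7 10] head=4 tail=1 count=2
After op 11 (write(20)): arr=[9 20 19 7 10] head=4 tail=2 count=3
After op 12 (write(21)): arr=[9 20 21 7 10] head=4 tail=3 count=4
After op 13 (write(13)): arr=[9 20 21 13 10] head=4 tail=4 count=5
After op 14 (write(18)): arr=[9 20 21 13 18] head=0 tail=0 count=5

Answer: 9 20 21 13 18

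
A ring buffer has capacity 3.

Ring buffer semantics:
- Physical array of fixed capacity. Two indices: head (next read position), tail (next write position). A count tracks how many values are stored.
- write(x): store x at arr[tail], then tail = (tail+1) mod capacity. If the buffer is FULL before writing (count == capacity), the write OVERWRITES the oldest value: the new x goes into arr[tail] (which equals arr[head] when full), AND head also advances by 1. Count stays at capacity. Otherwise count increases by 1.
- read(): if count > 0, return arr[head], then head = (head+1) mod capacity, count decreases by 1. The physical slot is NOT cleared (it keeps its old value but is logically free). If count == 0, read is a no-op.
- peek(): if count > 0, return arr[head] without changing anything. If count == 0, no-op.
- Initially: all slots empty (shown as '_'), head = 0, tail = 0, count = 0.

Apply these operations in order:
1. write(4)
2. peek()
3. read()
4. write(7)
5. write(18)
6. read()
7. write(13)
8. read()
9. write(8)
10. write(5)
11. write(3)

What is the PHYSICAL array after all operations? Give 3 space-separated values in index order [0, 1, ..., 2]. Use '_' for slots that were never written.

Answer: 3 8 5

Derivation:
After op 1 (write(4)): arr=[4 _ _] head=0 tail=1 count=1
After op 2 (peek()): arr=[4 _ _] head=0 tail=1 count=1
After op 3 (read()): arr=[4 _ _] head=1 tail=1 count=0
After op 4 (write(7)): arr=[4 7 _] head=1 tail=2 count=1
After op 5 (write(18)): arr=[4 7 18] head=1 tail=0 count=2
After op 6 (read()): arr=[4 7 18] head=2 tail=0 count=1
After op 7 (write(13)): arr=[13 7 18] head=2 tail=1 count=2
After op 8 (read()): arr=[13 7 18] head=0 tail=1 count=1
After op 9 (write(8)): arr=[13 8 18] head=0 tail=2 count=2
After op 10 (write(5)): arr=[13 8 5] head=0 tail=0 count=3
After op 11 (write(3)): arr=[3 8 5] head=1 tail=1 count=3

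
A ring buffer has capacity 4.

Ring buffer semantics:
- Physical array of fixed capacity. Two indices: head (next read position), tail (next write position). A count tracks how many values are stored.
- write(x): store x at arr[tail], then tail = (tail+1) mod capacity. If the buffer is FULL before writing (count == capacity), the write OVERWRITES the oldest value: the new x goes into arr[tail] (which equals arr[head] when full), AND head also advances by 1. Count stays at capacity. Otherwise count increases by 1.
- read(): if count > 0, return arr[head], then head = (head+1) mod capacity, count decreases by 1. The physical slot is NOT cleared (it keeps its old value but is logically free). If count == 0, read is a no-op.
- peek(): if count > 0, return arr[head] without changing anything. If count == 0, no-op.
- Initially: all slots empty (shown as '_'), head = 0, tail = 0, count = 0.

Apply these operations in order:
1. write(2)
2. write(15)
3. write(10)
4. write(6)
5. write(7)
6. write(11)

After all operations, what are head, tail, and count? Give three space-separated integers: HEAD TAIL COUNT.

After op 1 (write(2)): arr=[2 _ _ _] head=0 tail=1 count=1
After op 2 (write(15)): arr=[2 15 _ _] head=0 tail=2 count=2
After op 3 (write(10)): arr=[2 15 10 _] head=0 tail=3 count=3
After op 4 (write(6)): arr=[2 15 10 6] head=0 tail=0 count=4
After op 5 (write(7)): arr=[7 15 10 6] head=1 tail=1 count=4
After op 6 (write(11)): arr=[7 11 10 6] head=2 tail=2 count=4

Answer: 2 2 4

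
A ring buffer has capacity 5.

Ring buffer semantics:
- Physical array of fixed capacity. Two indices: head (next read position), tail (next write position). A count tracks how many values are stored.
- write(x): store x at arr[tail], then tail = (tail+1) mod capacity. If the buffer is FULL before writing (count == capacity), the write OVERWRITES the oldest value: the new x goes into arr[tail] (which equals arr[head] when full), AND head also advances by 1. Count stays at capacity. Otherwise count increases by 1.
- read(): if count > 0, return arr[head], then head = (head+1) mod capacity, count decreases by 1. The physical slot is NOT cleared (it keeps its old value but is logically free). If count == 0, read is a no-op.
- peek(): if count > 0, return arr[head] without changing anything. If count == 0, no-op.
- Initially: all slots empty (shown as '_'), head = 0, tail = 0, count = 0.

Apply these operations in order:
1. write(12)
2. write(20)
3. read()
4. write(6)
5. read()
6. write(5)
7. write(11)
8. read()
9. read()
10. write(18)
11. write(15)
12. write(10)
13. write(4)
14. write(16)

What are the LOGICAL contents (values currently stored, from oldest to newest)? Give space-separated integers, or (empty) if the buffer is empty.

After op 1 (write(12)): arr=[12 _ _ _ _] head=0 tail=1 count=1
After op 2 (write(20)): arr=[12 20 _ _ _] head=0 tail=2 count=2
After op 3 (read()): arr=[12 20 _ _ _] head=1 tail=2 count=1
After op 4 (write(6)): arr=[12 20 6 _ _] head=1 tail=3 count=2
After op 5 (read()): arr=[12 20 6 _ _] head=2 tail=3 count=1
After op 6 (write(5)): arr=[12 20 6 5 _] head=2 tail=4 count=2
After op 7 (write(11)): arr=[12 20 6 5 11] head=2 tail=0 count=3
After op 8 (read()): arr=[12 20 6 5 11] head=3 tail=0 count=2
After op 9 (read()): arr=[12 20 6 5 11] head=4 tail=0 count=1
After op 10 (write(18)): arr=[18 20 6 5 11] head=4 tail=1 count=2
After op 11 (write(15)): arr=[18 15 6 5 11] head=4 tail=2 count=3
After op 12 (write(10)): arr=[18 15 10 5 11] head=4 tail=3 count=4
After op 13 (write(4)): arr=[18 15 10 4 11] head=4 tail=4 count=5
After op 14 (write(16)): arr=[18 15 10 4 16] head=0 tail=0 count=5

Answer: 18 15 10 4 16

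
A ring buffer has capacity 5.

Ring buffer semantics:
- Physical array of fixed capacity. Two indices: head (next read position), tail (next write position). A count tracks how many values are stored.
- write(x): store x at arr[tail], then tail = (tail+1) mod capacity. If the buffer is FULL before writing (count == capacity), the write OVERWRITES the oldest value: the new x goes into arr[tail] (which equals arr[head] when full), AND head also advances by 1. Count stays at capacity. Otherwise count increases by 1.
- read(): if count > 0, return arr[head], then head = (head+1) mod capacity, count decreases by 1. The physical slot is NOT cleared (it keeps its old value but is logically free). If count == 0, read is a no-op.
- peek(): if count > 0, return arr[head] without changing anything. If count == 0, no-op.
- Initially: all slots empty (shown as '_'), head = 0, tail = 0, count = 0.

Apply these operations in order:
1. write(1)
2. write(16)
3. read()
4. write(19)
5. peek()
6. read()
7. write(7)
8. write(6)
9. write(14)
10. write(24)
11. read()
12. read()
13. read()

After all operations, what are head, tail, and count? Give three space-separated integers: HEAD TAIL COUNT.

After op 1 (write(1)): arr=[1 _ _ _ _] head=0 tail=1 count=1
After op 2 (write(16)): arr=[1 16 _ _ _] head=0 tail=2 count=2
After op 3 (read()): arr=[1 16 _ _ _] head=1 tail=2 count=1
After op 4 (write(19)): arr=[1 16 19 _ _] head=1 tail=3 count=2
After op 5 (peek()): arr=[1 16 19 _ _] head=1 tail=3 count=2
After op 6 (read()): arr=[1 16 19 _ _] head=2 tail=3 count=1
After op 7 (write(7)): arr=[1 16 19 7 _] head=2 tail=4 count=2
After op 8 (write(6)): arr=[1 16 19 7 6] head=2 tail=0 count=3
After op 9 (write(14)): arr=[14 16 19 7 6] head=2 tail=1 count=4
After op 10 (write(24)): arr=[14 24 19 7 6] head=2 tail=2 count=5
After op 11 (read()): arr=[14 24 19 7 6] head=3 tail=2 count=4
After op 12 (read()): arr=[14 24 19 7 6] head=4 tail=2 count=3
After op 13 (read()): arr=[14 24 19 7 6] head=0 tail=2 count=2

Answer: 0 2 2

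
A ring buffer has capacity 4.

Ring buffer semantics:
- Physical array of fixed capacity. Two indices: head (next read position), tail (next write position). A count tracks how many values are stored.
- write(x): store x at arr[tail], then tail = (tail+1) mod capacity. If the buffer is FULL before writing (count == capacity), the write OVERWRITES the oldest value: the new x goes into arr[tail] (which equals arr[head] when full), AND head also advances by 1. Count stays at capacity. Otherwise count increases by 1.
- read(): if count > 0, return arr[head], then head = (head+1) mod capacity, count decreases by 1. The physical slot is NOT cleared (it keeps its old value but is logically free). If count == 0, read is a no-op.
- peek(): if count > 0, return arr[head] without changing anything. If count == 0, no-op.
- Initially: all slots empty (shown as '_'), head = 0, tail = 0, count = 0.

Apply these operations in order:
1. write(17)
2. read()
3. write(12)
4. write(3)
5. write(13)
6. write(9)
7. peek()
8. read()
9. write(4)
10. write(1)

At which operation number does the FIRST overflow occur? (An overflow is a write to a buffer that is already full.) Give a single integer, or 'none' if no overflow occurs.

Answer: 10

Derivation:
After op 1 (write(17)): arr=[17 _ _ _] head=0 tail=1 count=1
After op 2 (read()): arr=[17 _ _ _] head=1 tail=1 count=0
After op 3 (write(12)): arr=[17 12 _ _] head=1 tail=2 count=1
After op 4 (write(3)): arr=[17 12 3 _] head=1 tail=3 count=2
After op 5 (write(13)): arr=[17 12 3 13] head=1 tail=0 count=3
After op 6 (write(9)): arr=[9 12 3 13] head=1 tail=1 count=4
After op 7 (peek()): arr=[9 12 3 13] head=1 tail=1 count=4
After op 8 (read()): arr=[9 12 3 13] head=2 tail=1 count=3
After op 9 (write(4)): arr=[9 4 3 13] head=2 tail=2 count=4
After op 10 (write(1)): arr=[9 4 1 13] head=3 tail=3 count=4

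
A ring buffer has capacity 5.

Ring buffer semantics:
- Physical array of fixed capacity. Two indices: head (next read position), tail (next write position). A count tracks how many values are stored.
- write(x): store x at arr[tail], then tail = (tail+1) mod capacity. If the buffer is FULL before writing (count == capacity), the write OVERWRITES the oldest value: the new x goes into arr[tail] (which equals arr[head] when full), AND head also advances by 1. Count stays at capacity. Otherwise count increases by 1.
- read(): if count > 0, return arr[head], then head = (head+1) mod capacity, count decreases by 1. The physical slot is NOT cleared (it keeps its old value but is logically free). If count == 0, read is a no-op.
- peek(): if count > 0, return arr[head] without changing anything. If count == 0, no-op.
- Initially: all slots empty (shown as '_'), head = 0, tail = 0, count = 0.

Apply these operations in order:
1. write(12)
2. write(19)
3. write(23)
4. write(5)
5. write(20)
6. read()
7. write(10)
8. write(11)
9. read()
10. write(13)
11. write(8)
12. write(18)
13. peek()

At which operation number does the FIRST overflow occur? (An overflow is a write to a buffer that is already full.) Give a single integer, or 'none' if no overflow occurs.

After op 1 (write(12)): arr=[12 _ _ _ _] head=0 tail=1 count=1
After op 2 (write(19)): arr=[12 19 _ _ _] head=0 tail=2 count=2
After op 3 (write(23)): arr=[12 19 23 _ _] head=0 tail=3 count=3
After op 4 (write(5)): arr=[12 19 23 5 _] head=0 tail=4 count=4
After op 5 (write(20)): arr=[12 19 23 5 20] head=0 tail=0 count=5
After op 6 (read()): arr=[12 19 23 5 20] head=1 tail=0 count=4
After op 7 (write(10)): arr=[10 19 23 5 20] head=1 tail=1 count=5
After op 8 (write(11)): arr=[10 11 23 5 20] head=2 tail=2 count=5
After op 9 (read()): arr=[10 11 23 5 20] head=3 tail=2 count=4
After op 10 (write(13)): arr=[10 11 13 5 20] head=3 tail=3 count=5
After op 11 (write(8)): arr=[10 11 13 8 20] head=4 tail=4 count=5
After op 12 (write(18)): arr=[10 11 13 8 18] head=0 tail=0 count=5
After op 13 (peek()): arr=[10 11 13 8 18] head=0 tail=0 count=5

Answer: 8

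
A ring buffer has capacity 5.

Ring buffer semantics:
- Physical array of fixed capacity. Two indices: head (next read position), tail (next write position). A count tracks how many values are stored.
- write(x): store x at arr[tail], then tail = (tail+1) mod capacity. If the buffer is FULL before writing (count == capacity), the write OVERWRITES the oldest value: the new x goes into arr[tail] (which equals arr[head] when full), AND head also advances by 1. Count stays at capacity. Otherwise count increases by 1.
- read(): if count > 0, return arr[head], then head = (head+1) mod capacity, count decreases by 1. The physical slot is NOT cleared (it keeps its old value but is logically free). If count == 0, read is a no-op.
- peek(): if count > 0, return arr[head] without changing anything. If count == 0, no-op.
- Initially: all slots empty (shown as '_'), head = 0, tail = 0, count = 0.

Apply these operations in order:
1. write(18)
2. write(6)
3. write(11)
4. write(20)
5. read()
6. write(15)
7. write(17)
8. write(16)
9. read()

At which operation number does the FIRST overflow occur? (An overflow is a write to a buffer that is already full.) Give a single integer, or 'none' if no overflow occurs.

After op 1 (write(18)): arr=[18 _ _ _ _] head=0 tail=1 count=1
After op 2 (write(6)): arr=[18 6 _ _ _] head=0 tail=2 count=2
After op 3 (write(11)): arr=[18 6 11 _ _] head=0 tail=3 count=3
After op 4 (write(20)): arr=[18 6 11 20 _] head=0 tail=4 count=4
After op 5 (read()): arr=[18 6 11 20 _] head=1 tail=4 count=3
After op 6 (write(15)): arr=[18 6 11 20 15] head=1 tail=0 count=4
After op 7 (write(17)): arr=[17 6 11 20 15] head=1 tail=1 count=5
After op 8 (write(16)): arr=[17 16 11 20 15] head=2 tail=2 count=5
After op 9 (read()): arr=[17 16 11 20 15] head=3 tail=2 count=4

Answer: 8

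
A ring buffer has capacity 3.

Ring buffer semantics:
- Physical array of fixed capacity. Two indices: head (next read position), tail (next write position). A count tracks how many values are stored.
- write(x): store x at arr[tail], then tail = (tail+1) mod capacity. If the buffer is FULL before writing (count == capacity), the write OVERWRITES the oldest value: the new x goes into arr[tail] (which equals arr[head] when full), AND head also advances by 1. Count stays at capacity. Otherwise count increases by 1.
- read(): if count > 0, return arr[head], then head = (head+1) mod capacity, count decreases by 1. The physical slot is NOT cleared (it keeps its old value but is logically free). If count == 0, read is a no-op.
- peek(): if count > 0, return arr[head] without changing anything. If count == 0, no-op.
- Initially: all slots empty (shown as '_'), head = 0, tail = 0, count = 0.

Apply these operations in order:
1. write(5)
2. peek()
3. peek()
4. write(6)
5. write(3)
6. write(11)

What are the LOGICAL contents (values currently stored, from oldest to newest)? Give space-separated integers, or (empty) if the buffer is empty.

After op 1 (write(5)): arr=[5 _ _] head=0 tail=1 count=1
After op 2 (peek()): arr=[5 _ _] head=0 tail=1 count=1
After op 3 (peek()): arr=[5 _ _] head=0 tail=1 count=1
After op 4 (write(6)): arr=[5 6 _] head=0 tail=2 count=2
After op 5 (write(3)): arr=[5 6 3] head=0 tail=0 count=3
After op 6 (write(11)): arr=[11 6 3] head=1 tail=1 count=3

Answer: 6 3 11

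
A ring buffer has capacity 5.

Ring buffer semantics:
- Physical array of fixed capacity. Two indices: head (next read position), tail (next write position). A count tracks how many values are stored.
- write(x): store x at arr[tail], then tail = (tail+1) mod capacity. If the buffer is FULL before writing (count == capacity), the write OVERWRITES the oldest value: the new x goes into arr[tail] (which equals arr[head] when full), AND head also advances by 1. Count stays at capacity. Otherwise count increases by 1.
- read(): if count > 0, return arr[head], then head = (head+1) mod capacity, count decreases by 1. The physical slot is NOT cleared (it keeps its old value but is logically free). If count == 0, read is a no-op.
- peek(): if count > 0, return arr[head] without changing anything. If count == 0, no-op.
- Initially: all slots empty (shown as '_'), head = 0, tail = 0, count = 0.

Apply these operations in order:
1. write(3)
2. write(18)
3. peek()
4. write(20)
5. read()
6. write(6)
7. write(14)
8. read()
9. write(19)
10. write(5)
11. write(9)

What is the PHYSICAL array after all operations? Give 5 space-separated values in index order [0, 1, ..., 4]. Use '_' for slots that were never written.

Answer: 19 5 9 6 14

Derivation:
After op 1 (write(3)): arr=[3 _ _ _ _] head=0 tail=1 count=1
After op 2 (write(18)): arr=[3 18 _ _ _] head=0 tail=2 count=2
After op 3 (peek()): arr=[3 18 _ _ _] head=0 tail=2 count=2
After op 4 (write(20)): arr=[3 18 20 _ _] head=0 tail=3 count=3
After op 5 (read()): arr=[3 18 20 _ _] head=1 tail=3 count=2
After op 6 (write(6)): arr=[3 18 20 6 _] head=1 tail=4 count=3
After op 7 (write(14)): arr=[3 18 20 6 14] head=1 tail=0 count=4
After op 8 (read()): arr=[3 18 20 6 14] head=2 tail=0 count=3
After op 9 (write(19)): arr=[19 18 20 6 14] head=2 tail=1 count=4
After op 10 (write(5)): arr=[19 5 20 6 14] head=2 tail=2 count=5
After op 11 (write(9)): arr=[19 5 9 6 14] head=3 tail=3 count=5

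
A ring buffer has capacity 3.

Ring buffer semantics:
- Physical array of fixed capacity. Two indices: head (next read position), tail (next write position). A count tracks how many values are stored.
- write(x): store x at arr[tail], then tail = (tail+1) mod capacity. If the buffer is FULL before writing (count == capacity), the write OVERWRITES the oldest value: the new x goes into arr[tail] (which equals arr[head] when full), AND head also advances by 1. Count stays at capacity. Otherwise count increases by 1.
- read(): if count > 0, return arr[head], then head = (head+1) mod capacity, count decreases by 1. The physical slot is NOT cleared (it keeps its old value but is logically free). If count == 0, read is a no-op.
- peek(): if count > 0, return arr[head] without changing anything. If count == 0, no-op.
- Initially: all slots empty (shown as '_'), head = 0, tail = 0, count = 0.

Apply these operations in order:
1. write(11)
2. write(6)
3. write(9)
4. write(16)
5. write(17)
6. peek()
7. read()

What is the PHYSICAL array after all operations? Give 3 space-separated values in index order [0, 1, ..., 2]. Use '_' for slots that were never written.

After op 1 (write(11)): arr=[11 _ _] head=0 tail=1 count=1
After op 2 (write(6)): arr=[11 6 _] head=0 tail=2 count=2
After op 3 (write(9)): arr=[11 6 9] head=0 tail=0 count=3
After op 4 (write(16)): arr=[16 6 9] head=1 tail=1 count=3
After op 5 (write(17)): arr=[16 17 9] head=2 tail=2 count=3
After op 6 (peek()): arr=[16 17 9] head=2 tail=2 count=3
After op 7 (read()): arr=[16 17 9] head=0 tail=2 count=2

Answer: 16 17 9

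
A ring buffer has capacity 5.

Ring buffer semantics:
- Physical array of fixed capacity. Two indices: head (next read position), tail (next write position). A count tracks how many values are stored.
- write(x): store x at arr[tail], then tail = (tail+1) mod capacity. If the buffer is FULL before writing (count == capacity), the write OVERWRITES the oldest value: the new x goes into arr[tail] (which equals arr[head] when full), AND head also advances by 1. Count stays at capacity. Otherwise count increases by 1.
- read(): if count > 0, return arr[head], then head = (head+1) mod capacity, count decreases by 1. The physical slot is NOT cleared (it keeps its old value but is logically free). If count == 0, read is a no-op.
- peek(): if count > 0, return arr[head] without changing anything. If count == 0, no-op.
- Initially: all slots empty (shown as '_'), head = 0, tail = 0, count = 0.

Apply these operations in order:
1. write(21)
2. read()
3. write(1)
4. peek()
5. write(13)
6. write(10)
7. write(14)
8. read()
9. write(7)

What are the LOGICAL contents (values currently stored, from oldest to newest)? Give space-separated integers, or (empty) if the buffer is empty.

Answer: 13 10 14 7

Derivation:
After op 1 (write(21)): arr=[21 _ _ _ _] head=0 tail=1 count=1
After op 2 (read()): arr=[21 _ _ _ _] head=1 tail=1 count=0
After op 3 (write(1)): arr=[21 1 _ _ _] head=1 tail=2 count=1
After op 4 (peek()): arr=[21 1 _ _ _] head=1 tail=2 count=1
After op 5 (write(13)): arr=[21 1 13 _ _] head=1 tail=3 count=2
After op 6 (write(10)): arr=[21 1 13 10 _] head=1 tail=4 count=3
After op 7 (write(14)): arr=[21 1 13 10 14] head=1 tail=0 count=4
After op 8 (read()): arr=[21 1 13 10 14] head=2 tail=0 count=3
After op 9 (write(7)): arr=[7 1 13 10 14] head=2 tail=1 count=4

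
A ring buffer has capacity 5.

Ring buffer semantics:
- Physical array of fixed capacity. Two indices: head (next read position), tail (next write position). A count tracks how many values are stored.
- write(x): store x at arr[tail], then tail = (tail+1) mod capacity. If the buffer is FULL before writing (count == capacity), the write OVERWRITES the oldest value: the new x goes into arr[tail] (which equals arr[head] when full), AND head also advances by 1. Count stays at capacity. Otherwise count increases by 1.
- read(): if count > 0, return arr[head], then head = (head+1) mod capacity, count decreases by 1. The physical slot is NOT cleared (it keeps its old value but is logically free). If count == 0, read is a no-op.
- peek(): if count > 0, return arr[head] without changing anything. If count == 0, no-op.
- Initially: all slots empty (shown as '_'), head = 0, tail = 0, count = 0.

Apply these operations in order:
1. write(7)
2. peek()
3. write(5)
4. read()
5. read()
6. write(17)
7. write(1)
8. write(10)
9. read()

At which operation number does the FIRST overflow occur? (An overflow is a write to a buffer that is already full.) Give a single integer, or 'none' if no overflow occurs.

After op 1 (write(7)): arr=[7 _ _ _ _] head=0 tail=1 count=1
After op 2 (peek()): arr=[7 _ _ _ _] head=0 tail=1 count=1
After op 3 (write(5)): arr=[7 5 _ _ _] head=0 tail=2 count=2
After op 4 (read()): arr=[7 5 _ _ _] head=1 tail=2 count=1
After op 5 (read()): arr=[7 5 _ _ _] head=2 tail=2 count=0
After op 6 (write(17)): arr=[7 5 17 _ _] head=2 tail=3 count=1
After op 7 (write(1)): arr=[7 5 17 1 _] head=2 tail=4 count=2
After op 8 (write(10)): arr=[7 5 17 1 10] head=2 tail=0 count=3
After op 9 (read()): arr=[7 5 17 1 10] head=3 tail=0 count=2

Answer: none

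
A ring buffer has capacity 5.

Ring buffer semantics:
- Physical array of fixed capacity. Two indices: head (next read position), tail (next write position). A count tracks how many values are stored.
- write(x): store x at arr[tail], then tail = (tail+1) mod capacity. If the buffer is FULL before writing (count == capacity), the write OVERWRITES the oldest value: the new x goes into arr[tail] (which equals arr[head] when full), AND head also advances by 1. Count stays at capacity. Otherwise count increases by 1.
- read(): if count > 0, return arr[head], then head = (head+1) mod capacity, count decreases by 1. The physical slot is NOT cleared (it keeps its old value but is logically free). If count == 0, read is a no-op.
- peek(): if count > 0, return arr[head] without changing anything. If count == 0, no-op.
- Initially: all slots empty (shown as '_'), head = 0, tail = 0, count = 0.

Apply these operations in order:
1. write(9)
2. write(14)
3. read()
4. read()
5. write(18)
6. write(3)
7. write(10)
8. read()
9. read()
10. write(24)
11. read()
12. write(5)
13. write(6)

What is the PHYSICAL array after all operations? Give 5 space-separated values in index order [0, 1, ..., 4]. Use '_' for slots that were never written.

Answer: 24 5 6 3 10

Derivation:
After op 1 (write(9)): arr=[9 _ _ _ _] head=0 tail=1 count=1
After op 2 (write(14)): arr=[9 14 _ _ _] head=0 tail=2 count=2
After op 3 (read()): arr=[9 14 _ _ _] head=1 tail=2 count=1
After op 4 (read()): arr=[9 14 _ _ _] head=2 tail=2 count=0
After op 5 (write(18)): arr=[9 14 18 _ _] head=2 tail=3 count=1
After op 6 (write(3)): arr=[9 14 18 3 _] head=2 tail=4 count=2
After op 7 (write(10)): arr=[9 14 18 3 10] head=2 tail=0 count=3
After op 8 (read()): arr=[9 14 18 3 10] head=3 tail=0 count=2
After op 9 (read()): arr=[9 14 18 3 10] head=4 tail=0 count=1
After op 10 (write(24)): arr=[24 14 18 3 10] head=4 tail=1 count=2
After op 11 (read()): arr=[24 14 18 3 10] head=0 tail=1 count=1
After op 12 (write(5)): arr=[24 5 18 3 10] head=0 tail=2 count=2
After op 13 (write(6)): arr=[24 5 6 3 10] head=0 tail=3 count=3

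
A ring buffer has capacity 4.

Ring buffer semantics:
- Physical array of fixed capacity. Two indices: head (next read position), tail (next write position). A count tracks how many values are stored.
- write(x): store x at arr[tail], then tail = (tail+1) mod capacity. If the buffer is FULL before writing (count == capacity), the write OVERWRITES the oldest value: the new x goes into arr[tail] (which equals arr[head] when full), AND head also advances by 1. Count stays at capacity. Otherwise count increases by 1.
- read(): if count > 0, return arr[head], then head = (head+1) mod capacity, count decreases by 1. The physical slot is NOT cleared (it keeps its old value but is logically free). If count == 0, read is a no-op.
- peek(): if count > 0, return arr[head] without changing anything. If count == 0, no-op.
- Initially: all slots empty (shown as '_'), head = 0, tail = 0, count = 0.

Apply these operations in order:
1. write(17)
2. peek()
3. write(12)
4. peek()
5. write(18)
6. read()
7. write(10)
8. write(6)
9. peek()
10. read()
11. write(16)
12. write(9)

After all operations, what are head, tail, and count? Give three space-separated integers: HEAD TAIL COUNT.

After op 1 (write(17)): arr=[17 _ _ _] head=0 tail=1 count=1
After op 2 (peek()): arr=[17 _ _ _] head=0 tail=1 count=1
After op 3 (write(12)): arr=[17 12 _ _] head=0 tail=2 count=2
After op 4 (peek()): arr=[17 12 _ _] head=0 tail=2 count=2
After op 5 (write(18)): arr=[17 12 18 _] head=0 tail=3 count=3
After op 6 (read()): arr=[17 12 18 _] head=1 tail=3 count=2
After op 7 (write(10)): arr=[17 12 18 10] head=1 tail=0 count=3
After op 8 (write(6)): arr=[6 12 18 10] head=1 tail=1 count=4
After op 9 (peek()): arr=[6 12 18 10] head=1 tail=1 count=4
After op 10 (read()): arr=[6 12 18 10] head=2 tail=1 count=3
After op 11 (write(16)): arr=[6 16 18 10] head=2 tail=2 count=4
After op 12 (write(9)): arr=[6 16 9 10] head=3 tail=3 count=4

Answer: 3 3 4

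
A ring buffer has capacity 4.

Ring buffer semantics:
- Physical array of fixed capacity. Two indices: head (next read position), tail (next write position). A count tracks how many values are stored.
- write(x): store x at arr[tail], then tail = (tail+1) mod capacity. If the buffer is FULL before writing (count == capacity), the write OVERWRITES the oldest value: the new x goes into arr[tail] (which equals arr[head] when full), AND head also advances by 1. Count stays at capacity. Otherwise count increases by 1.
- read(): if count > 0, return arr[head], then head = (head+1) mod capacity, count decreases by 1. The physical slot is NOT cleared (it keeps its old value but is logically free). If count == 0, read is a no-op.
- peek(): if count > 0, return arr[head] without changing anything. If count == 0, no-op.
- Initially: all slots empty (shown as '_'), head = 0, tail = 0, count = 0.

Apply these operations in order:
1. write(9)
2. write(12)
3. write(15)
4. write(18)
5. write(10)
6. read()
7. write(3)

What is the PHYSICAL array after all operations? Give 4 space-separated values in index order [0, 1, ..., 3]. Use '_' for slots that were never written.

After op 1 (write(9)): arr=[9 _ _ _] head=0 tail=1 count=1
After op 2 (write(12)): arr=[9 12 _ _] head=0 tail=2 count=2
After op 3 (write(15)): arr=[9 12 15 _] head=0 tail=3 count=3
After op 4 (write(18)): arr=[9 12 15 18] head=0 tail=0 count=4
After op 5 (write(10)): arr=[10 12 15 18] head=1 tail=1 count=4
After op 6 (read()): arr=[10 12 15 18] head=2 tail=1 count=3
After op 7 (write(3)): arr=[10 3 15 18] head=2 tail=2 count=4

Answer: 10 3 15 18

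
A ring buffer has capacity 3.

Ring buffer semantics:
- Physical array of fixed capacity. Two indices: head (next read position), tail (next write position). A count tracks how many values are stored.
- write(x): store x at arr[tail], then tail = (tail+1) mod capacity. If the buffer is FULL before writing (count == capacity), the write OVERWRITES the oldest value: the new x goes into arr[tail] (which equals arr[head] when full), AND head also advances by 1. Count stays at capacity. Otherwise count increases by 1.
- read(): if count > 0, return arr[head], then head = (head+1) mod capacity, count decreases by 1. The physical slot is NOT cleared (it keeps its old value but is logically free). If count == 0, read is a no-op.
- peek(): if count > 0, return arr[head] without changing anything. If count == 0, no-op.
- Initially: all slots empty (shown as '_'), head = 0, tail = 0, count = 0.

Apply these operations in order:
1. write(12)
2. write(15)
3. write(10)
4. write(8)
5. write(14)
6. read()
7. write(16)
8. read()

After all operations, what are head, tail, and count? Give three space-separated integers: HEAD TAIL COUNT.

After op 1 (write(12)): arr=[12 _ _] head=0 tail=1 count=1
After op 2 (write(15)): arr=[12 15 _] head=0 tail=2 count=2
After op 3 (write(10)): arr=[12 15 10] head=0 tail=0 count=3
After op 4 (write(8)): arr=[8 15 10] head=1 tail=1 count=3
After op 5 (write(14)): arr=[8 14 10] head=2 tail=2 count=3
After op 6 (read()): arr=[8 14 10] head=0 tail=2 count=2
After op 7 (write(16)): arr=[8 14 16] head=0 tail=0 count=3
After op 8 (read()): arr=[8 14 16] head=1 tail=0 count=2

Answer: 1 0 2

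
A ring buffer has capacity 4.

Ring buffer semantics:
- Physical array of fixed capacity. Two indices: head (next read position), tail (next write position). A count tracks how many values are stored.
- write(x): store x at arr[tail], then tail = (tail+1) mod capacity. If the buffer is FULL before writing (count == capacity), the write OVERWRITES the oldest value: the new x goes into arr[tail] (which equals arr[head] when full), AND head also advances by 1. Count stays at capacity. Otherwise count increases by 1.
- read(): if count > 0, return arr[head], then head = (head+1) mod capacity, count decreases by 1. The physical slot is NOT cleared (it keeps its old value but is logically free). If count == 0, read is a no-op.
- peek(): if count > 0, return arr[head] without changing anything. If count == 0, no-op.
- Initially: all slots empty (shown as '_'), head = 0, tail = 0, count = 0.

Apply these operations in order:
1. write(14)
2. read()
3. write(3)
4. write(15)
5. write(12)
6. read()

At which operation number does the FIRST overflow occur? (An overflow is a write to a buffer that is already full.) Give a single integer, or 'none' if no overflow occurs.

After op 1 (write(14)): arr=[14 _ _ _] head=0 tail=1 count=1
After op 2 (read()): arr=[14 _ _ _] head=1 tail=1 count=0
After op 3 (write(3)): arr=[14 3 _ _] head=1 tail=2 count=1
After op 4 (write(15)): arr=[14 3 15 _] head=1 tail=3 count=2
After op 5 (write(12)): arr=[14 3 15 12] head=1 tail=0 count=3
After op 6 (read()): arr=[14 3 15 12] head=2 tail=0 count=2

Answer: none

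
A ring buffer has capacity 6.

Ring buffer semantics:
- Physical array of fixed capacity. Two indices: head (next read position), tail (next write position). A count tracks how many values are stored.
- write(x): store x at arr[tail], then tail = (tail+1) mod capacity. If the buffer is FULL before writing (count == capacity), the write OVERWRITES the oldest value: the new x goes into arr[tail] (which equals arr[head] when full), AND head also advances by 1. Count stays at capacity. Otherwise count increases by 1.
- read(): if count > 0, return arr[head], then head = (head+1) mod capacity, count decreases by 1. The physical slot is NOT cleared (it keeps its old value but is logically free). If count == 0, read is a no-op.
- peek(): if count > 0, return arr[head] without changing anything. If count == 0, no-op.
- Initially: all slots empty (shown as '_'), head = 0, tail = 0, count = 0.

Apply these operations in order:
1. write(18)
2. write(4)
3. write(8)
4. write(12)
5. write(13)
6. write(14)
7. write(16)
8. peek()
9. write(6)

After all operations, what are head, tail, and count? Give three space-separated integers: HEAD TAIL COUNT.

Answer: 2 2 6

Derivation:
After op 1 (write(18)): arr=[18 _ _ _ _ _] head=0 tail=1 count=1
After op 2 (write(4)): arr=[18 4 _ _ _ _] head=0 tail=2 count=2
After op 3 (write(8)): arr=[18 4 8 _ _ _] head=0 tail=3 count=3
After op 4 (write(12)): arr=[18 4 8 12 _ _] head=0 tail=4 count=4
After op 5 (write(13)): arr=[18 4 8 12 13 _] head=0 tail=5 count=5
After op 6 (write(14)): arr=[18 4 8 12 13 14] head=0 tail=0 count=6
After op 7 (write(16)): arr=[16 4 8 12 13 14] head=1 tail=1 count=6
After op 8 (peek()): arr=[16 4 8 12 13 14] head=1 tail=1 count=6
After op 9 (write(6)): arr=[16 6 8 12 13 14] head=2 tail=2 count=6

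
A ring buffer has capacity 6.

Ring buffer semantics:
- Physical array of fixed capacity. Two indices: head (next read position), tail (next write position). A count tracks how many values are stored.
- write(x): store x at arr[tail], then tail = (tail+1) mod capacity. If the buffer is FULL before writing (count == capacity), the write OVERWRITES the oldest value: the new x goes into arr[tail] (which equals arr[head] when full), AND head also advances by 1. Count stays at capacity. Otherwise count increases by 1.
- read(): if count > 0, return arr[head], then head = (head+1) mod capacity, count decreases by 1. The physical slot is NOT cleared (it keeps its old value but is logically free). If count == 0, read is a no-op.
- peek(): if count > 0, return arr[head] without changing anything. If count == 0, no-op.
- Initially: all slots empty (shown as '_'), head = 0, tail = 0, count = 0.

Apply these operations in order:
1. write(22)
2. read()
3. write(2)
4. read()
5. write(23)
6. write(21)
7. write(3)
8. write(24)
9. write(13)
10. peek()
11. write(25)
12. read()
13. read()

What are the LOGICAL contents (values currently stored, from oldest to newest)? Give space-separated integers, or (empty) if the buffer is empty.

After op 1 (write(22)): arr=[22 _ _ _ _ _] head=0 tail=1 count=1
After op 2 (read()): arr=[22 _ _ _ _ _] head=1 tail=1 count=0
After op 3 (write(2)): arr=[22 2 _ _ _ _] head=1 tail=2 count=1
After op 4 (read()): arr=[22 2 _ _ _ _] head=2 tail=2 count=0
After op 5 (write(23)): arr=[22 2 23 _ _ _] head=2 tail=3 count=1
After op 6 (write(21)): arr=[22 2 23 21 _ _] head=2 tail=4 count=2
After op 7 (write(3)): arr=[22 2 23 21 3 _] head=2 tail=5 count=3
After op 8 (write(24)): arr=[22 2 23 21 3 24] head=2 tail=0 count=4
After op 9 (write(13)): arr=[13 2 23 21 3 24] head=2 tail=1 count=5
After op 10 (peek()): arr=[13 2 23 21 3 24] head=2 tail=1 count=5
After op 11 (write(25)): arr=[13 25 23 21 3 24] head=2 tail=2 count=6
After op 12 (read()): arr=[13 25 23 21 3 24] head=3 tail=2 count=5
After op 13 (read()): arr=[13 25 23 21 3 24] head=4 tail=2 count=4

Answer: 3 24 13 25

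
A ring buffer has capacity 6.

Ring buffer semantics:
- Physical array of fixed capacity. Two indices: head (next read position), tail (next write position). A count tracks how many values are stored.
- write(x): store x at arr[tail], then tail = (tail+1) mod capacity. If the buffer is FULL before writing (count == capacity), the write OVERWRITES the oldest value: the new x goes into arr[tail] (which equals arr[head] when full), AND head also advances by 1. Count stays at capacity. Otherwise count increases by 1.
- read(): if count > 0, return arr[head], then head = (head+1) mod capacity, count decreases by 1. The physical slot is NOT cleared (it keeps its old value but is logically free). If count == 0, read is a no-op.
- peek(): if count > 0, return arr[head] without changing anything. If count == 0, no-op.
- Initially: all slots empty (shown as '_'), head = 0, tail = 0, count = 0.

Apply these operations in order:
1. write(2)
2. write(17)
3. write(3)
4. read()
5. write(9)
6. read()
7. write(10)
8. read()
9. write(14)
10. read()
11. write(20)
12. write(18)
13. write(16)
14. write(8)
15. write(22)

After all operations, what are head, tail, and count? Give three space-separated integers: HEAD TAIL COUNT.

After op 1 (write(2)): arr=[2 _ _ _ _ _] head=0 tail=1 count=1
After op 2 (write(17)): arr=[2 17 _ _ _ _] head=0 tail=2 count=2
After op 3 (write(3)): arr=[2 17 3 _ _ _] head=0 tail=3 count=3
After op 4 (read()): arr=[2 17 3 _ _ _] head=1 tail=3 count=2
After op 5 (write(9)): arr=[2 17 3 9 _ _] head=1 tail=4 count=3
After op 6 (read()): arr=[2 17 3 9 _ _] head=2 tail=4 count=2
After op 7 (write(10)): arr=[2 17 3 9 10 _] head=2 tail=5 count=3
After op 8 (read()): arr=[2 17 3 9 10 _] head=3 tail=5 count=2
After op 9 (write(14)): arr=[2 17 3 9 10 14] head=3 tail=0 count=3
After op 10 (read()): arr=[2 17 3 9 10 14] head=4 tail=0 count=2
After op 11 (write(20)): arr=[20 17 3 9 10 14] head=4 tail=1 count=3
After op 12 (write(18)): arr=[20 18 3 9 10 14] head=4 tail=2 count=4
After op 13 (write(16)): arr=[20 18 16 9 10 14] head=4 tail=3 count=5
After op 14 (write(8)): arr=[20 18 16 8 10 14] head=4 tail=4 count=6
After op 15 (write(22)): arr=[20 18 16 8 22 14] head=5 tail=5 count=6

Answer: 5 5 6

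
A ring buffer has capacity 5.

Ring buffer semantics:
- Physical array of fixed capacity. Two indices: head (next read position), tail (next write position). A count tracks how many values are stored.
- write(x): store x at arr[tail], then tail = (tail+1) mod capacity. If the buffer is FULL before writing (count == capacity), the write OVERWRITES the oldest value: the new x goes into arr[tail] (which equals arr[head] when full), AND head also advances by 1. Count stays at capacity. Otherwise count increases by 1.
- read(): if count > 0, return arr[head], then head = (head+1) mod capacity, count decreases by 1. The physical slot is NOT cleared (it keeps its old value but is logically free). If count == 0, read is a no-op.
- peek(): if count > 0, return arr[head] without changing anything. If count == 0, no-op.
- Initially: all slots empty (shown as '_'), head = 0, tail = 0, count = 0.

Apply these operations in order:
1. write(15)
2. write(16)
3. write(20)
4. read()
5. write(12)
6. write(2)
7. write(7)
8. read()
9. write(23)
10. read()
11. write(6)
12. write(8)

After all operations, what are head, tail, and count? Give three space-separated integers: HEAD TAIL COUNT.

Answer: 4 4 5

Derivation:
After op 1 (write(15)): arr=[15 _ _ _ _] head=0 tail=1 count=1
After op 2 (write(16)): arr=[15 16 _ _ _] head=0 tail=2 count=2
After op 3 (write(20)): arr=[15 16 20 _ _] head=0 tail=3 count=3
After op 4 (read()): arr=[15 16 20 _ _] head=1 tail=3 count=2
After op 5 (write(12)): arr=[15 16 20 12 _] head=1 tail=4 count=3
After op 6 (write(2)): arr=[15 16 20 12 2] head=1 tail=0 count=4
After op 7 (write(7)): arr=[7 16 20 12 2] head=1 tail=1 count=5
After op 8 (read()): arr=[7 16 20 12 2] head=2 tail=1 count=4
After op 9 (write(23)): arr=[7 23 20 12 2] head=2 tail=2 count=5
After op 10 (read()): arr=[7 23 20 12 2] head=3 tail=2 count=4
After op 11 (write(6)): arr=[7 23 6 12 2] head=3 tail=3 count=5
After op 12 (write(8)): arr=[7 23 6 8 2] head=4 tail=4 count=5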